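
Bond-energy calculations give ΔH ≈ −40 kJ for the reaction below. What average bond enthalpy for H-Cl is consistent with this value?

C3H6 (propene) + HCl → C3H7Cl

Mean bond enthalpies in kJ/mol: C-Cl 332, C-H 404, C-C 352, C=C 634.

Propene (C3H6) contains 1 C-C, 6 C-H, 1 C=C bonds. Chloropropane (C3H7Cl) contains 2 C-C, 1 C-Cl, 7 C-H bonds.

D(H-Cl) ≈ 414 kJ/mol

Let D be the H-Cl bond energy.
Σ(broken) = 1×352 + 6×404 + 1×634 + 1×D = 3410 + D
Σ(formed) = 2×352 + 1×332 + 7×404 = 3864
ΔH = Σ(broken) − Σ(formed) = (3410 + D) − (3864) = −454 + D
Setting this equal to −40 kJ gives D = 414 kJ/mol.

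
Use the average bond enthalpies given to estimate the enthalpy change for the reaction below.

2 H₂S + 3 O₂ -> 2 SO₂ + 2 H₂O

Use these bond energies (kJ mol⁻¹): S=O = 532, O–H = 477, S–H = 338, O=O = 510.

Bonds broken (reactants):
  O=O: 3 × 510 = 1530
  S–H: 4 × 338 = 1352
  Σ(broken) = 2882 kJ
Bonds formed (products):
  O–H: 4 × 477 = 1908
  S=O: 4 × 532 = 2128
  Σ(formed) = 4036 kJ
ΔH = Σ(broken) − Σ(formed) = 2882 − 4036 = −1154 kJ

ΔH ≈ −1154 kJ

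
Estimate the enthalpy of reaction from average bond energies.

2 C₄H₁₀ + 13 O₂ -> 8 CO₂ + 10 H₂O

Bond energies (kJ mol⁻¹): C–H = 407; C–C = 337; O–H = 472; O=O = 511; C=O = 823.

Bonds broken (reactants):
  C–C: 6 × 337 = 2022
  C–H: 20 × 407 = 8140
  O=O: 13 × 511 = 6643
  Σ(broken) = 16805 kJ
Bonds formed (products):
  C=O: 16 × 823 = 13168
  O–H: 20 × 472 = 9440
  Σ(formed) = 22608 kJ
ΔH = Σ(broken) − Σ(formed) = 16805 − 22608 = −5803 kJ

ΔH ≈ −5803 kJ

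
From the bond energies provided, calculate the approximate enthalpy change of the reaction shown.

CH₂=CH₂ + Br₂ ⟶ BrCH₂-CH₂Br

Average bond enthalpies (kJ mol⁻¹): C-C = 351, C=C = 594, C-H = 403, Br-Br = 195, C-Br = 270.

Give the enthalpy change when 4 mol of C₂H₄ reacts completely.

ΔH = −408 kJ

Bonds broken (reactants):
  Br-Br: 1 × 195 = 195
  C-H: 4 × 403 = 1612
  C=C: 1 × 594 = 594
  Σ(broken) = 2401 kJ
Bonds formed (products):
  C-Br: 2 × 270 = 540
  C-C: 1 × 351 = 351
  C-H: 4 × 403 = 1612
  Σ(formed) = 2503 kJ
ΔH = Σ(broken) − Σ(formed) = 2401 − 2503 = −102 kJ
For 4× the reaction as written: 4 × (−102) = −408 kJ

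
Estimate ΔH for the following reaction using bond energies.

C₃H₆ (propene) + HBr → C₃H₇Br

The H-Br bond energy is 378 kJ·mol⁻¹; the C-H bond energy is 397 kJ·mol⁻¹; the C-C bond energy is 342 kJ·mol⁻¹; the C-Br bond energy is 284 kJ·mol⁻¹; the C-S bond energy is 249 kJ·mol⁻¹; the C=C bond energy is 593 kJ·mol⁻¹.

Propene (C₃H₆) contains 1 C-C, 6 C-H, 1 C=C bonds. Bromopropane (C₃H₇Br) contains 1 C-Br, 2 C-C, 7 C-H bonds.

ΔH ≈ −52 kJ

Bonds broken (reactants):
  C-C: 1 × 342 = 342
  C-H: 6 × 397 = 2382
  C=C: 1 × 593 = 593
  H-Br: 1 × 378 = 378
  Σ(broken) = 3695 kJ
Bonds formed (products):
  C-Br: 1 × 284 = 284
  C-C: 2 × 342 = 684
  C-H: 7 × 397 = 2779
  Σ(formed) = 3747 kJ
ΔH = Σ(broken) − Σ(formed) = 3695 − 3747 = −52 kJ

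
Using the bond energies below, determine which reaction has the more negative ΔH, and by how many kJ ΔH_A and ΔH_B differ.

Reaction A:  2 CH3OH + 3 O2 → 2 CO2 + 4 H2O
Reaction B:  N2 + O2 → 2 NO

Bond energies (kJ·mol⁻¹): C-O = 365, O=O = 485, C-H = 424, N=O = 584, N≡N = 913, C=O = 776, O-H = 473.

Reaction A:
  Bonds broken (reactants):
    C-H: 6 × 424 = 2544
    C-O: 2 × 365 = 730
    O-H: 2 × 473 = 946
    O=O: 3 × 485 = 1455
    Σ(broken) = 5675 kJ
  Bonds formed (products):
    C=O: 4 × 776 = 3104
    O-H: 8 × 473 = 3784
    Σ(formed) = 6888 kJ
  ΔH_A = 5675 − 6888 = −1213 kJ
Reaction B:
  Bonds broken (reactants):
    N≡N: 1 × 913 = 913
    O=O: 1 × 485 = 485
    Σ(broken) = 1398 kJ
  Bonds formed (products):
    N=O: 2 × 584 = 1168
    Σ(formed) = 1168 kJ
  ΔH_B = 1398 − 1168 = +230 kJ
ΔH_A − ΔH_B = −1443 kJ, so reaction A has the more negative ΔH; |ΔH_A − ΔH_B| = 1443 kJ.

Reaction A, by 1443 kJ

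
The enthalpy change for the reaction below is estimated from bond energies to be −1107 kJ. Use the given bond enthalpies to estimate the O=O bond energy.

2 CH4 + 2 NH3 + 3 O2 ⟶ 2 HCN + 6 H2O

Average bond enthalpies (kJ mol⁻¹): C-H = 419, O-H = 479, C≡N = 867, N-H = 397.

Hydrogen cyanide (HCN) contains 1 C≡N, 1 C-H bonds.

Let D be the O=O bond energy.
Σ(broken) = 8×419 + 6×397 + 3×D = 5734 + 3D
Σ(formed) = 2×867 + 2×419 + 12×479 = 8320
ΔH = Σ(broken) − Σ(formed) = (5734 + 3D) − (8320) = −2586 + 3D
Setting this equal to −1107 kJ gives 3D = 1479, so D = 493 kJ/mol.

D(O=O) ≈ 493 kJ/mol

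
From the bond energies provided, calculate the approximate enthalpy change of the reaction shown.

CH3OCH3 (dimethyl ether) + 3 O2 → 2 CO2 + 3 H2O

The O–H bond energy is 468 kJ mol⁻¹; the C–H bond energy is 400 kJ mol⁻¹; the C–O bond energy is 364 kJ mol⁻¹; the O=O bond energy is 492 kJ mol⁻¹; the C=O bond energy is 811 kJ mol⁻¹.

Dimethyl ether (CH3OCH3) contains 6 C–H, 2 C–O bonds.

Bonds broken (reactants):
  C–H: 6 × 400 = 2400
  C–O: 2 × 364 = 728
  O=O: 3 × 492 = 1476
  Σ(broken) = 4604 kJ
Bonds formed (products):
  C=O: 4 × 811 = 3244
  O–H: 6 × 468 = 2808
  Σ(formed) = 6052 kJ
ΔH = Σ(broken) − Σ(formed) = 4604 − 6052 = −1448 kJ

ΔH ≈ −1448 kJ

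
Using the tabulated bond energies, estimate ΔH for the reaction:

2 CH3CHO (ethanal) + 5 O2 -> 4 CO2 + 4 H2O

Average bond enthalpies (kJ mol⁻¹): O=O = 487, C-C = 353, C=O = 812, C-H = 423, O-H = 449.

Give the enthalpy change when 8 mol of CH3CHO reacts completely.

ΔH = −7756 kJ

Bonds broken (reactants):
  C-C: 2 × 353 = 706
  C-H: 8 × 423 = 3384
  C=O: 2 × 812 = 1624
  O=O: 5 × 487 = 2435
  Σ(broken) = 8149 kJ
Bonds formed (products):
  C=O: 8 × 812 = 6496
  O-H: 8 × 449 = 3592
  Σ(formed) = 10088 kJ
ΔH = Σ(broken) − Σ(formed) = 8149 − 10088 = −1939 kJ
For 4× the reaction as written: 4 × (−1939) = −7756 kJ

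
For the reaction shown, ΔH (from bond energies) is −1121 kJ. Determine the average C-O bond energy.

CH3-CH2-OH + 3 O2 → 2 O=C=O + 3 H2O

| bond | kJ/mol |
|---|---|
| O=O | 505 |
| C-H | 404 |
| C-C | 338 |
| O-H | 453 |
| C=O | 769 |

D(C-O) ≈ 347 kJ/mol

Let D be the C-O bond energy.
Σ(broken) = 1×338 + 5×404 + 1×D + 1×453 + 3×505 = 4326 + D
Σ(formed) = 4×769 + 6×453 = 5794
ΔH = Σ(broken) − Σ(formed) = (4326 + D) − (5794) = −1468 + D
Setting this equal to −1121 kJ gives D = 347 kJ/mol.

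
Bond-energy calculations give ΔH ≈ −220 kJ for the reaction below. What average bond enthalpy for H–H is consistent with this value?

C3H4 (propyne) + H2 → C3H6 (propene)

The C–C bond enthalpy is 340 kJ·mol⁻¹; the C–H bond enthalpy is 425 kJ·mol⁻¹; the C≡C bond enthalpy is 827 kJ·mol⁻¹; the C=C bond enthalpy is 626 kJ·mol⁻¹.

Let D be the H–H bond energy.
Σ(broken) = 1×827 + 1×340 + 4×425 + 1×D = 2867 + D
Σ(formed) = 1×340 + 6×425 + 1×626 = 3516
ΔH = Σ(broken) − Σ(formed) = (2867 + D) − (3516) = −649 + D
Setting this equal to −220 kJ gives D = 429 kJ/mol.

D(H–H) ≈ 429 kJ/mol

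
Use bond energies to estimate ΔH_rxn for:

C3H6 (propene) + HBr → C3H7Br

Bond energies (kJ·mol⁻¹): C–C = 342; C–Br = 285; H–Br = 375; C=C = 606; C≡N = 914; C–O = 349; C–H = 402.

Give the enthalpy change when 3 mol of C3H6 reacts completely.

Bonds broken (reactants):
  C–C: 1 × 342 = 342
  C–H: 6 × 402 = 2412
  C=C: 1 × 606 = 606
  H–Br: 1 × 375 = 375
  Σ(broken) = 3735 kJ
Bonds formed (products):
  C–Br: 1 × 285 = 285
  C–C: 2 × 342 = 684
  C–H: 7 × 402 = 2814
  Σ(formed) = 3783 kJ
ΔH = Σ(broken) − Σ(formed) = 3735 − 3783 = −48 kJ
For 3× the reaction as written: 3 × (−48) = −144 kJ

ΔH = −144 kJ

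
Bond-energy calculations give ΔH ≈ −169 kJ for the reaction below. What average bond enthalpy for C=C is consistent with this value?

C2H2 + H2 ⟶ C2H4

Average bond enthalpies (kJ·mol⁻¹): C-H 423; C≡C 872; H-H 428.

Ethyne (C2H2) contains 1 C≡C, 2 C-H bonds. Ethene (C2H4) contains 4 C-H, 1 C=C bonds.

Let D be the C=C bond energy.
Σ(broken) = 1×872 + 2×423 + 1×428 = 2146
Σ(formed) = 4×423 + 1×D = 1692 + D
ΔH = Σ(broken) − Σ(formed) = (2146) − (1692 + D) = +454 − D
Setting this equal to −169 kJ gives D = 623 kJ/mol.

D(C=C) ≈ 623 kJ/mol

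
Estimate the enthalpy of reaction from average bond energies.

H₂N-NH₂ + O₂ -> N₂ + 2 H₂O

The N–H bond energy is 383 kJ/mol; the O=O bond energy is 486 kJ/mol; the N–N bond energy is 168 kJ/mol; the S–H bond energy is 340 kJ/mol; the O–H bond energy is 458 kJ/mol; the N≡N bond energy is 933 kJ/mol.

Bonds broken (reactants):
  N–H: 4 × 383 = 1532
  N–N: 1 × 168 = 168
  O=O: 1 × 486 = 486
  Σ(broken) = 2186 kJ
Bonds formed (products):
  N≡N: 1 × 933 = 933
  O–H: 4 × 458 = 1832
  Σ(formed) = 2765 kJ
ΔH = Σ(broken) − Σ(formed) = 2186 − 2765 = −579 kJ

ΔH ≈ −579 kJ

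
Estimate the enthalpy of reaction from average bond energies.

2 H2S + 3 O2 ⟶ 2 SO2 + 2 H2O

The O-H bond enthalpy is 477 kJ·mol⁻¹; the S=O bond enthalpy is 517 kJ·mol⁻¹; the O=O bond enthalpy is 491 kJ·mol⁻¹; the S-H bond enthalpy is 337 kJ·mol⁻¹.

Bonds broken (reactants):
  O=O: 3 × 491 = 1473
  S-H: 4 × 337 = 1348
  Σ(broken) = 2821 kJ
Bonds formed (products):
  O-H: 4 × 477 = 1908
  S=O: 4 × 517 = 2068
  Σ(formed) = 3976 kJ
ΔH = Σ(broken) − Σ(formed) = 2821 − 3976 = −1155 kJ

ΔH ≈ −1155 kJ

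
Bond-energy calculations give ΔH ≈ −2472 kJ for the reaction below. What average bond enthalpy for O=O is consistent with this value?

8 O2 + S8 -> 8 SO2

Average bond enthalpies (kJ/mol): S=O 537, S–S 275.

D(O=O) ≈ 490 kJ/mol

Let D be the O=O bond energy.
Σ(broken) = 8×D + 8×275 = 2200 + 8D
Σ(formed) = 16×537 = 8592
ΔH = Σ(broken) − Σ(formed) = (2200 + 8D) − (8592) = −6392 + 8D
Setting this equal to −2472 kJ gives 8D = 3920, so D = 490 kJ/mol.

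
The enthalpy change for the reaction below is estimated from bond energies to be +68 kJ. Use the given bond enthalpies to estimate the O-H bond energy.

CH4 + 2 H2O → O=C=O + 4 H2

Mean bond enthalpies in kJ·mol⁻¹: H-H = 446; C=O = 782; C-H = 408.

D(O-H) ≈ 446 kJ/mol

Let D be the O-H bond energy.
Σ(broken) = 4×408 + 4×D = 1632 + 4D
Σ(formed) = 2×782 + 4×446 = 3348
ΔH = Σ(broken) − Σ(formed) = (1632 + 4D) − (3348) = −1716 + 4D
Setting this equal to +68 kJ gives 4D = 1784, so D = 446 kJ/mol.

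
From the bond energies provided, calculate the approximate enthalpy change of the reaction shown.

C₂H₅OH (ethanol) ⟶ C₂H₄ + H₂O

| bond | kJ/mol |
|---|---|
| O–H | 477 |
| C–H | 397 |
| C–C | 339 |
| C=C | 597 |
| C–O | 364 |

Bonds broken (reactants):
  C–C: 1 × 339 = 339
  C–H: 5 × 397 = 1985
  C–O: 1 × 364 = 364
  O–H: 1 × 477 = 477
  Σ(broken) = 3165 kJ
Bonds formed (products):
  C–H: 4 × 397 = 1588
  C=C: 1 × 597 = 597
  O–H: 2 × 477 = 954
  Σ(formed) = 3139 kJ
ΔH = Σ(broken) − Σ(formed) = 3165 − 3139 = +26 kJ

ΔH ≈ +26 kJ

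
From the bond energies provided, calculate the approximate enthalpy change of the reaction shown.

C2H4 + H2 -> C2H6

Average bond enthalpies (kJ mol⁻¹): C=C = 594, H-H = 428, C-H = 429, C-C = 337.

Bonds broken (reactants):
  C-H: 4 × 429 = 1716
  C=C: 1 × 594 = 594
  H-H: 1 × 428 = 428
  Σ(broken) = 2738 kJ
Bonds formed (products):
  C-C: 1 × 337 = 337
  C-H: 6 × 429 = 2574
  Σ(formed) = 2911 kJ
ΔH = Σ(broken) − Σ(formed) = 2738 − 2911 = −173 kJ

ΔH ≈ −173 kJ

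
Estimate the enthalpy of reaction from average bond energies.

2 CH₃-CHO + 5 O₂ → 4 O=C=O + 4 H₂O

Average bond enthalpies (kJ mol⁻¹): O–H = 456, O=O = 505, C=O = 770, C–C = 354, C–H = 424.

ΔH ≈ −1643 kJ

Bonds broken (reactants):
  C–C: 2 × 354 = 708
  C–H: 8 × 424 = 3392
  C=O: 2 × 770 = 1540
  O=O: 5 × 505 = 2525
  Σ(broken) = 8165 kJ
Bonds formed (products):
  C=O: 8 × 770 = 6160
  O–H: 8 × 456 = 3648
  Σ(formed) = 9808 kJ
ΔH = Σ(broken) − Σ(formed) = 8165 − 9808 = −1643 kJ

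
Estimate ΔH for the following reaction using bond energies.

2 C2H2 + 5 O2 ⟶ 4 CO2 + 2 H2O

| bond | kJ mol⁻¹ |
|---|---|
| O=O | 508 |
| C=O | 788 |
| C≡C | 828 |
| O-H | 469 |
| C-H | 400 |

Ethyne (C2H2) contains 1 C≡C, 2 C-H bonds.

Bonds broken (reactants):
  C≡C: 2 × 828 = 1656
  C-H: 4 × 400 = 1600
  O=O: 5 × 508 = 2540
  Σ(broken) = 5796 kJ
Bonds formed (products):
  C=O: 8 × 788 = 6304
  O-H: 4 × 469 = 1876
  Σ(formed) = 8180 kJ
ΔH = Σ(broken) − Σ(formed) = 5796 − 8180 = −2384 kJ

ΔH ≈ −2384 kJ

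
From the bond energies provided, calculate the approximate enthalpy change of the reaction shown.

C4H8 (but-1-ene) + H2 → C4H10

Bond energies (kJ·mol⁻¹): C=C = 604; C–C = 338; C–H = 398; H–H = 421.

Bonds broken (reactants):
  C–C: 2 × 338 = 676
  C–H: 8 × 398 = 3184
  C=C: 1 × 604 = 604
  H–H: 1 × 421 = 421
  Σ(broken) = 4885 kJ
Bonds formed (products):
  C–C: 3 × 338 = 1014
  C–H: 10 × 398 = 3980
  Σ(formed) = 4994 kJ
ΔH = Σ(broken) − Σ(formed) = 4885 − 4994 = −109 kJ

ΔH ≈ −109 kJ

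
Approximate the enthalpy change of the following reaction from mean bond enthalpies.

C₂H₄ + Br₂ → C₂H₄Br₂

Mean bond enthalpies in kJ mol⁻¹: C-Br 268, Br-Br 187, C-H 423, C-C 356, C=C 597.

Bonds broken (reactants):
  Br-Br: 1 × 187 = 187
  C-H: 4 × 423 = 1692
  C=C: 1 × 597 = 597
  Σ(broken) = 2476 kJ
Bonds formed (products):
  C-Br: 2 × 268 = 536
  C-C: 1 × 356 = 356
  C-H: 4 × 423 = 1692
  Σ(formed) = 2584 kJ
ΔH = Σ(broken) − Σ(formed) = 2476 − 2584 = −108 kJ

ΔH ≈ −108 kJ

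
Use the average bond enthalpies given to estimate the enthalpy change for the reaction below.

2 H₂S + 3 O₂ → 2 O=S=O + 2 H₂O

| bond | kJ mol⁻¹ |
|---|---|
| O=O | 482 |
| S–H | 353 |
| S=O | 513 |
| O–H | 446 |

ΔH ≈ −978 kJ

Bonds broken (reactants):
  O=O: 3 × 482 = 1446
  S–H: 4 × 353 = 1412
  Σ(broken) = 2858 kJ
Bonds formed (products):
  O–H: 4 × 446 = 1784
  S=O: 4 × 513 = 2052
  Σ(formed) = 3836 kJ
ΔH = Σ(broken) − Σ(formed) = 2858 − 3836 = −978 kJ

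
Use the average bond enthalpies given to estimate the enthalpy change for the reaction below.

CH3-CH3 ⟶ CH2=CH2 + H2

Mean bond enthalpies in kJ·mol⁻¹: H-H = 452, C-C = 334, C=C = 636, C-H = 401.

Bonds broken (reactants):
  C-C: 1 × 334 = 334
  C-H: 6 × 401 = 2406
  Σ(broken) = 2740 kJ
Bonds formed (products):
  C-H: 4 × 401 = 1604
  C=C: 1 × 636 = 636
  H-H: 1 × 452 = 452
  Σ(formed) = 2692 kJ
ΔH = Σ(broken) − Σ(formed) = 2740 − 2692 = +48 kJ

ΔH ≈ +48 kJ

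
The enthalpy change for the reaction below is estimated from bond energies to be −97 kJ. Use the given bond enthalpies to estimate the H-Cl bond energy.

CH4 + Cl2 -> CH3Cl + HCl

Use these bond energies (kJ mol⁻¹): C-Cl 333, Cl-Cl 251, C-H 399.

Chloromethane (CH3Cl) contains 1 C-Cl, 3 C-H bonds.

Let D be the H-Cl bond energy.
Σ(broken) = 4×399 + 1×251 = 1847
Σ(formed) = 1×333 + 3×399 + 1×D = 1530 + D
ΔH = Σ(broken) − Σ(formed) = (1847) − (1530 + D) = +317 − D
Setting this equal to −97 kJ gives D = 414 kJ/mol.

D(H-Cl) ≈ 414 kJ/mol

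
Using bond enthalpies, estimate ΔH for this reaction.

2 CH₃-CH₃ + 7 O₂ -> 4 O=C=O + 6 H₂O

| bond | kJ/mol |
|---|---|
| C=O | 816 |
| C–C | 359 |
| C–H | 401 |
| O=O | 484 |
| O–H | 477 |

Bonds broken (reactants):
  C–C: 2 × 359 = 718
  C–H: 12 × 401 = 4812
  O=O: 7 × 484 = 3388
  Σ(broken) = 8918 kJ
Bonds formed (products):
  C=O: 8 × 816 = 6528
  O–H: 12 × 477 = 5724
  Σ(formed) = 12252 kJ
ΔH = Σ(broken) − Σ(formed) = 8918 − 12252 = −3334 kJ

ΔH ≈ −3334 kJ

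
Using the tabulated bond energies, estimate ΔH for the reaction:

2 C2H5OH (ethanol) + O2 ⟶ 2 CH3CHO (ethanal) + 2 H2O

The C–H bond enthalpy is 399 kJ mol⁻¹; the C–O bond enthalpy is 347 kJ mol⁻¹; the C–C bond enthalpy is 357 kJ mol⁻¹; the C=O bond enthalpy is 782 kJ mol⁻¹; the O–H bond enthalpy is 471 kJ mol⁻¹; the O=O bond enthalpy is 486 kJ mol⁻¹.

Bonds broken (reactants):
  C–C: 2 × 357 = 714
  C–H: 10 × 399 = 3990
  C–O: 2 × 347 = 694
  O–H: 2 × 471 = 942
  O=O: 1 × 486 = 486
  Σ(broken) = 6826 kJ
Bonds formed (products):
  C–C: 2 × 357 = 714
  C–H: 8 × 399 = 3192
  C=O: 2 × 782 = 1564
  O–H: 4 × 471 = 1884
  Σ(formed) = 7354 kJ
ΔH = Σ(broken) − Σ(formed) = 6826 − 7354 = −528 kJ

ΔH ≈ −528 kJ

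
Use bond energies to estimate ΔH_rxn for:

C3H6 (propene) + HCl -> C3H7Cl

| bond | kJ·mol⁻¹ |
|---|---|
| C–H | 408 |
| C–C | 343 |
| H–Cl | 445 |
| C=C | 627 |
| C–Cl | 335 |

ΔH ≈ −14 kJ

Bonds broken (reactants):
  C–C: 1 × 343 = 343
  C–H: 6 × 408 = 2448
  C=C: 1 × 627 = 627
  H–Cl: 1 × 445 = 445
  Σ(broken) = 3863 kJ
Bonds formed (products):
  C–C: 2 × 343 = 686
  C–Cl: 1 × 335 = 335
  C–H: 7 × 408 = 2856
  Σ(formed) = 3877 kJ
ΔH = Σ(broken) − Σ(formed) = 3863 − 3877 = −14 kJ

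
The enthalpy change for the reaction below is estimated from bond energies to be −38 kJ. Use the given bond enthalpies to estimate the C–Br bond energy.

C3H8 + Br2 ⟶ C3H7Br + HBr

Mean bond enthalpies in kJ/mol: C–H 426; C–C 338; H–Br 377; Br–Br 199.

D(C–Br) ≈ 286 kJ/mol

Let D be the C–Br bond energy.
Σ(broken) = 1×199 + 2×338 + 8×426 = 4283
Σ(formed) = 1×D + 2×338 + 7×426 + 1×377 = 4035 + D
ΔH = Σ(broken) − Σ(formed) = (4283) − (4035 + D) = +248 − D
Setting this equal to −38 kJ gives D = 286 kJ/mol.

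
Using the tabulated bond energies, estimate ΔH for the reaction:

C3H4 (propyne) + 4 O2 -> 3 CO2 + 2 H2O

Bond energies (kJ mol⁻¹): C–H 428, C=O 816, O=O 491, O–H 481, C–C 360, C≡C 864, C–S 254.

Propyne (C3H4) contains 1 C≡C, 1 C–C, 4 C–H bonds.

Bonds broken (reactants):
  C≡C: 1 × 864 = 864
  C–C: 1 × 360 = 360
  C–H: 4 × 428 = 1712
  O=O: 4 × 491 = 1964
  Σ(broken) = 4900 kJ
Bonds formed (products):
  C=O: 6 × 816 = 4896
  O–H: 4 × 481 = 1924
  Σ(formed) = 6820 kJ
ΔH = Σ(broken) − Σ(formed) = 4900 − 6820 = −1920 kJ

ΔH ≈ −1920 kJ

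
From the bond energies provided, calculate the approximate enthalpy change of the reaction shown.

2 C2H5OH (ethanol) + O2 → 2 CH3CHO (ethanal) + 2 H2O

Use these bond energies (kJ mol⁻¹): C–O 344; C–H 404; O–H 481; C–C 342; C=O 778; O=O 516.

Bonds broken (reactants):
  C–C: 2 × 342 = 684
  C–H: 10 × 404 = 4040
  C–O: 2 × 344 = 688
  O–H: 2 × 481 = 962
  O=O: 1 × 516 = 516
  Σ(broken) = 6890 kJ
Bonds formed (products):
  C–C: 2 × 342 = 684
  C–H: 8 × 404 = 3232
  C=O: 2 × 778 = 1556
  O–H: 4 × 481 = 1924
  Σ(formed) = 7396 kJ
ΔH = Σ(broken) − Σ(formed) = 6890 − 7396 = −506 kJ

ΔH ≈ −506 kJ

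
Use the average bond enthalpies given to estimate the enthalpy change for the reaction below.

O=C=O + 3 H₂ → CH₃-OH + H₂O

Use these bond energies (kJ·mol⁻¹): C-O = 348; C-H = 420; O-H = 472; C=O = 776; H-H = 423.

ΔH ≈ −203 kJ

Bonds broken (reactants):
  C=O: 2 × 776 = 1552
  H-H: 3 × 423 = 1269
  Σ(broken) = 2821 kJ
Bonds formed (products):
  C-H: 3 × 420 = 1260
  C-O: 1 × 348 = 348
  O-H: 3 × 472 = 1416
  Σ(formed) = 3024 kJ
ΔH = Σ(broken) − Σ(formed) = 2821 − 3024 = −203 kJ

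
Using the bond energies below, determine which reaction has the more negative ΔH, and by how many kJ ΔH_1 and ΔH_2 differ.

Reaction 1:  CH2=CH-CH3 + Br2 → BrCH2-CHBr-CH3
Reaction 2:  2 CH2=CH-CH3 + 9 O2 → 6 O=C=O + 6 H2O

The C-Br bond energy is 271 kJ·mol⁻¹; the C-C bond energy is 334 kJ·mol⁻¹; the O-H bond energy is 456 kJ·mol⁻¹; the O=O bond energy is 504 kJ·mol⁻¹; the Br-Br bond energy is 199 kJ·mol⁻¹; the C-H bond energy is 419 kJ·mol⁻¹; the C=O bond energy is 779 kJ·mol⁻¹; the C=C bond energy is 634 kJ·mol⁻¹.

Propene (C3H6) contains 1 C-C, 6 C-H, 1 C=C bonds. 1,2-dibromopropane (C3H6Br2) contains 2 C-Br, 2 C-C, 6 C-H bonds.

Reaction 2, by 3277 kJ

Reaction 1:
  Bonds broken (reactants):
    Br-Br: 1 × 199 = 199
    C-C: 1 × 334 = 334
    C-H: 6 × 419 = 2514
    C=C: 1 × 634 = 634
    Σ(broken) = 3681 kJ
  Bonds formed (products):
    C-Br: 2 × 271 = 542
    C-C: 2 × 334 = 668
    C-H: 6 × 419 = 2514
    Σ(formed) = 3724 kJ
  ΔH_1 = 3681 − 3724 = −43 kJ
Reaction 2:
  Bonds broken (reactants):
    C-C: 2 × 334 = 668
    C-H: 12 × 419 = 5028
    C=C: 2 × 634 = 1268
    O=O: 9 × 504 = 4536
    Σ(broken) = 11500 kJ
  Bonds formed (products):
    C=O: 12 × 779 = 9348
    O-H: 12 × 456 = 5472
    Σ(formed) = 14820 kJ
  ΔH_2 = 11500 − 14820 = −3320 kJ
ΔH_1 − ΔH_2 = +3277 kJ, so reaction 2 has the more negative ΔH; |ΔH_1 − ΔH_2| = 3277 kJ.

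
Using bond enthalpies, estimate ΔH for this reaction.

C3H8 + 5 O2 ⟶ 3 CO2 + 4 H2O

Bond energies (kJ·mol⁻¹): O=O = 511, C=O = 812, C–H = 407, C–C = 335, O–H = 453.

Bonds broken (reactants):
  C–C: 2 × 335 = 670
  C–H: 8 × 407 = 3256
  O=O: 5 × 511 = 2555
  Σ(broken) = 6481 kJ
Bonds formed (products):
  C=O: 6 × 812 = 4872
  O–H: 8 × 453 = 3624
  Σ(formed) = 8496 kJ
ΔH = Σ(broken) − Σ(formed) = 6481 − 8496 = −2015 kJ

ΔH ≈ −2015 kJ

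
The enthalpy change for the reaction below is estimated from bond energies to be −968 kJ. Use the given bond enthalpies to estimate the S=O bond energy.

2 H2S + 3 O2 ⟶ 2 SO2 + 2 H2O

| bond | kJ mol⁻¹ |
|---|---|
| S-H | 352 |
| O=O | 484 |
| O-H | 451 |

Let D be the S=O bond energy.
Σ(broken) = 3×484 + 4×352 = 2860
Σ(formed) = 4×451 + 4×D = 1804 + 4D
ΔH = Σ(broken) − Σ(formed) = (2860) − (1804 + 4D) = +1056 − 4D
Setting this equal to −968 kJ gives 4D = 2024, so D = 506 kJ/mol.

D(S=O) ≈ 506 kJ/mol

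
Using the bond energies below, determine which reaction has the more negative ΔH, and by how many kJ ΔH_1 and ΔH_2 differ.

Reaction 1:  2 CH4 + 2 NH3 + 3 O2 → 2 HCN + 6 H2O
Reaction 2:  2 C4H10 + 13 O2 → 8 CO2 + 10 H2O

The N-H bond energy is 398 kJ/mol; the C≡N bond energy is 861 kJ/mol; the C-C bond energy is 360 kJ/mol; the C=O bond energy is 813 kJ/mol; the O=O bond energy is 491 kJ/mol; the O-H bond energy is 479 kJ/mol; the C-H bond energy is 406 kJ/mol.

Reaction 2, by 4752 kJ

Reaction 1:
  Bonds broken (reactants):
    C-H: 8 × 406 = 3248
    N-H: 6 × 398 = 2388
    O=O: 3 × 491 = 1473
    Σ(broken) = 7109 kJ
  Bonds formed (products):
    C≡N: 2 × 861 = 1722
    C-H: 2 × 406 = 812
    O-H: 12 × 479 = 5748
    Σ(formed) = 8282 kJ
  ΔH_1 = 7109 − 8282 = −1173 kJ
Reaction 2:
  Bonds broken (reactants):
    C-C: 6 × 360 = 2160
    C-H: 20 × 406 = 8120
    O=O: 13 × 491 = 6383
    Σ(broken) = 16663 kJ
  Bonds formed (products):
    C=O: 16 × 813 = 13008
    O-H: 20 × 479 = 9580
    Σ(formed) = 22588 kJ
  ΔH_2 = 16663 − 22588 = −5925 kJ
ΔH_1 − ΔH_2 = +4752 kJ, so reaction 2 has the more negative ΔH; |ΔH_1 − ΔH_2| = 4752 kJ.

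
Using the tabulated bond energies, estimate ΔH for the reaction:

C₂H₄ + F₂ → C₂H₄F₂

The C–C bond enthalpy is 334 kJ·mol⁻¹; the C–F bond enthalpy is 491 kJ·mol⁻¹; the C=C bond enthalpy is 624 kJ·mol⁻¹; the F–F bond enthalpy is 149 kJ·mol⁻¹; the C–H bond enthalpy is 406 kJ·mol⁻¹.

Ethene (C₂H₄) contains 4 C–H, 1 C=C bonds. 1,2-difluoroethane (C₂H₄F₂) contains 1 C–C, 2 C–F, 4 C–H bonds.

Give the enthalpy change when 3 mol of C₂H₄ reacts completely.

Bonds broken (reactants):
  C–H: 4 × 406 = 1624
  C=C: 1 × 624 = 624
  F–F: 1 × 149 = 149
  Σ(broken) = 2397 kJ
Bonds formed (products):
  C–C: 1 × 334 = 334
  C–F: 2 × 491 = 982
  C–H: 4 × 406 = 1624
  Σ(formed) = 2940 kJ
ΔH = Σ(broken) − Σ(formed) = 2397 − 2940 = −543 kJ
For 3× the reaction as written: 3 × (−543) = −1629 kJ

ΔH = −1629 kJ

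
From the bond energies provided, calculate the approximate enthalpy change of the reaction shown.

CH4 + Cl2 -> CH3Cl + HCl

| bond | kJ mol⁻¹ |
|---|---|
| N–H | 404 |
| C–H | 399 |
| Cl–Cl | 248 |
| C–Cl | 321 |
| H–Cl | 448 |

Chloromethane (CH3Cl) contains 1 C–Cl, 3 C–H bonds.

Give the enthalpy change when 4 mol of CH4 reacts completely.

ΔH = −488 kJ

Bonds broken (reactants):
  C–H: 4 × 399 = 1596
  Cl–Cl: 1 × 248 = 248
  Σ(broken) = 1844 kJ
Bonds formed (products):
  C–Cl: 1 × 321 = 321
  C–H: 3 × 399 = 1197
  H–Cl: 1 × 448 = 448
  Σ(formed) = 1966 kJ
ΔH = Σ(broken) − Σ(formed) = 1844 − 1966 = −122 kJ
For 4× the reaction as written: 4 × (−122) = −488 kJ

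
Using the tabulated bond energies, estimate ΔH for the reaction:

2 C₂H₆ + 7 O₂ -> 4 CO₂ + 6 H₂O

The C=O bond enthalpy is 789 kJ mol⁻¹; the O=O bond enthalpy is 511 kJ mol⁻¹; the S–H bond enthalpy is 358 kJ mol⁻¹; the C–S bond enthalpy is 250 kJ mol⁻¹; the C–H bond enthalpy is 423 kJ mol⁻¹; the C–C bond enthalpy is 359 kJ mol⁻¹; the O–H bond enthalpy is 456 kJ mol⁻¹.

ΔH ≈ −2413 kJ

Bonds broken (reactants):
  C–C: 2 × 359 = 718
  C–H: 12 × 423 = 5076
  O=O: 7 × 511 = 3577
  Σ(broken) = 9371 kJ
Bonds formed (products):
  C=O: 8 × 789 = 6312
  O–H: 12 × 456 = 5472
  Σ(formed) = 11784 kJ
ΔH = Σ(broken) − Σ(formed) = 9371 − 11784 = −2413 kJ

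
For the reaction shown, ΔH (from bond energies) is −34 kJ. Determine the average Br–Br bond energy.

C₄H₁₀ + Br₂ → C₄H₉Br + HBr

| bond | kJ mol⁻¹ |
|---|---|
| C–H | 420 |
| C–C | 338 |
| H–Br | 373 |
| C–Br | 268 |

Let D be the Br–Br bond energy.
Σ(broken) = 1×D + 3×338 + 10×420 = 5214 + D
Σ(formed) = 1×268 + 3×338 + 9×420 + 1×373 = 5435
ΔH = Σ(broken) − Σ(formed) = (5214 + D) − (5435) = −221 + D
Setting this equal to −34 kJ gives D = 187 kJ/mol.

D(Br–Br) ≈ 187 kJ/mol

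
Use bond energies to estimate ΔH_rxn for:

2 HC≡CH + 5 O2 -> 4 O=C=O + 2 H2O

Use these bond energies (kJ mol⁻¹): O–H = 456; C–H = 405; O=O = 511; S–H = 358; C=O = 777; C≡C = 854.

ΔH ≈ −2157 kJ

Bonds broken (reactants):
  C≡C: 2 × 854 = 1708
  C–H: 4 × 405 = 1620
  O=O: 5 × 511 = 2555
  Σ(broken) = 5883 kJ
Bonds formed (products):
  C=O: 8 × 777 = 6216
  O–H: 4 × 456 = 1824
  Σ(formed) = 8040 kJ
ΔH = Σ(broken) − Σ(formed) = 5883 − 8040 = −2157 kJ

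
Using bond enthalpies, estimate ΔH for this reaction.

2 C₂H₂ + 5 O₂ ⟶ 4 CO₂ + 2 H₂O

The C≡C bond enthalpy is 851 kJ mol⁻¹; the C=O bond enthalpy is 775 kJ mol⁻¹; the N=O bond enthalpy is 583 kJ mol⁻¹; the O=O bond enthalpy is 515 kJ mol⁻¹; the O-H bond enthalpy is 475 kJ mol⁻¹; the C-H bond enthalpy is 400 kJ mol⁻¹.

ΔH ≈ −2223 kJ

Bonds broken (reactants):
  C≡C: 2 × 851 = 1702
  C-H: 4 × 400 = 1600
  O=O: 5 × 515 = 2575
  Σ(broken) = 5877 kJ
Bonds formed (products):
  C=O: 8 × 775 = 6200
  O-H: 4 × 475 = 1900
  Σ(formed) = 8100 kJ
ΔH = Σ(broken) − Σ(formed) = 5877 − 8100 = −2223 kJ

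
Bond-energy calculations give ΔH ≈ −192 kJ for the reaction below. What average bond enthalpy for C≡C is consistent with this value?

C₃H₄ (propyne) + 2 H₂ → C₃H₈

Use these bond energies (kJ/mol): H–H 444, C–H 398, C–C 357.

D(C≡C) ≈ 869 kJ/mol

Let D be the C≡C bond energy.
Σ(broken) = 1×D + 1×357 + 4×398 + 2×444 = 2837 + D
Σ(formed) = 2×357 + 8×398 = 3898
ΔH = Σ(broken) − Σ(formed) = (2837 + D) − (3898) = −1061 + D
Setting this equal to −192 kJ gives D = 869 kJ/mol.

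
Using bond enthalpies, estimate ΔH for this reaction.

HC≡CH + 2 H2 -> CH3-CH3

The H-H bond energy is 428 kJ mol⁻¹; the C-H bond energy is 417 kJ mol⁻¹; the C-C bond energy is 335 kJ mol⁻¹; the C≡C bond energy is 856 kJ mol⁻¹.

ΔH ≈ −291 kJ

Bonds broken (reactants):
  C≡C: 1 × 856 = 856
  C-H: 2 × 417 = 834
  H-H: 2 × 428 = 856
  Σ(broken) = 2546 kJ
Bonds formed (products):
  C-C: 1 × 335 = 335
  C-H: 6 × 417 = 2502
  Σ(formed) = 2837 kJ
ΔH = Σ(broken) − Σ(formed) = 2546 − 2837 = −291 kJ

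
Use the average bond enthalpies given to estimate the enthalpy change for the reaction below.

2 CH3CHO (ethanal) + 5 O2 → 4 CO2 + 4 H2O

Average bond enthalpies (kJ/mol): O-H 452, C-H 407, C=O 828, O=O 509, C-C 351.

Bonds broken (reactants):
  C-C: 2 × 351 = 702
  C-H: 8 × 407 = 3256
  C=O: 2 × 828 = 1656
  O=O: 5 × 509 = 2545
  Σ(broken) = 8159 kJ
Bonds formed (products):
  C=O: 8 × 828 = 6624
  O-H: 8 × 452 = 3616
  Σ(formed) = 10240 kJ
ΔH = Σ(broken) − Σ(formed) = 8159 − 10240 = −2081 kJ

ΔH ≈ −2081 kJ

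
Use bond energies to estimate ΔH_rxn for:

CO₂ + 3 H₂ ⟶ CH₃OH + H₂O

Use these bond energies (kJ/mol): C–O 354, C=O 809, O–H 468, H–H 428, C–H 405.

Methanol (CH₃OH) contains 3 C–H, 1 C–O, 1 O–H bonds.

ΔH ≈ −71 kJ

Bonds broken (reactants):
  C=O: 2 × 809 = 1618
  H–H: 3 × 428 = 1284
  Σ(broken) = 2902 kJ
Bonds formed (products):
  C–H: 3 × 405 = 1215
  C–O: 1 × 354 = 354
  O–H: 3 × 468 = 1404
  Σ(formed) = 2973 kJ
ΔH = Σ(broken) − Σ(formed) = 2902 − 2973 = −71 kJ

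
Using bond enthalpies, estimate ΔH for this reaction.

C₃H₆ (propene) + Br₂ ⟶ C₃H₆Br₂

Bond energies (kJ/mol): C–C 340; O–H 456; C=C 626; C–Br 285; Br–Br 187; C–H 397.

ΔH ≈ −97 kJ

Bonds broken (reactants):
  Br–Br: 1 × 187 = 187
  C–C: 1 × 340 = 340
  C–H: 6 × 397 = 2382
  C=C: 1 × 626 = 626
  Σ(broken) = 3535 kJ
Bonds formed (products):
  C–Br: 2 × 285 = 570
  C–C: 2 × 340 = 680
  C–H: 6 × 397 = 2382
  Σ(formed) = 3632 kJ
ΔH = Σ(broken) − Σ(formed) = 3535 − 3632 = −97 kJ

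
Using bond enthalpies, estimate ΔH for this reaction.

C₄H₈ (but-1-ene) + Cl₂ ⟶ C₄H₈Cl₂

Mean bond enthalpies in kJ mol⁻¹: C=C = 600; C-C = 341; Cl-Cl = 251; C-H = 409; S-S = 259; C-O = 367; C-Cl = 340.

ΔH ≈ −170 kJ

Bonds broken (reactants):
  C-C: 2 × 341 = 682
  C-H: 8 × 409 = 3272
  C=C: 1 × 600 = 600
  Cl-Cl: 1 × 251 = 251
  Σ(broken) = 4805 kJ
Bonds formed (products):
  C-C: 3 × 341 = 1023
  C-Cl: 2 × 340 = 680
  C-H: 8 × 409 = 3272
  Σ(formed) = 4975 kJ
ΔH = Σ(broken) − Σ(formed) = 4805 − 4975 = −170 kJ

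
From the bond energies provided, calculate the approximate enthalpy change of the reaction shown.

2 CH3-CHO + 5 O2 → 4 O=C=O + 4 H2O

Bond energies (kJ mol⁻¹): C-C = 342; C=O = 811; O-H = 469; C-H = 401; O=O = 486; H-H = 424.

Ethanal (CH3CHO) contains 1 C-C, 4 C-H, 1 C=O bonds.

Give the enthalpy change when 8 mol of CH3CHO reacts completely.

ΔH = −9184 kJ

Bonds broken (reactants):
  C-C: 2 × 342 = 684
  C-H: 8 × 401 = 3208
  C=O: 2 × 811 = 1622
  O=O: 5 × 486 = 2430
  Σ(broken) = 7944 kJ
Bonds formed (products):
  C=O: 8 × 811 = 6488
  O-H: 8 × 469 = 3752
  Σ(formed) = 10240 kJ
ΔH = Σ(broken) − Σ(formed) = 7944 − 10240 = −2296 kJ
For 4× the reaction as written: 4 × (−2296) = −9184 kJ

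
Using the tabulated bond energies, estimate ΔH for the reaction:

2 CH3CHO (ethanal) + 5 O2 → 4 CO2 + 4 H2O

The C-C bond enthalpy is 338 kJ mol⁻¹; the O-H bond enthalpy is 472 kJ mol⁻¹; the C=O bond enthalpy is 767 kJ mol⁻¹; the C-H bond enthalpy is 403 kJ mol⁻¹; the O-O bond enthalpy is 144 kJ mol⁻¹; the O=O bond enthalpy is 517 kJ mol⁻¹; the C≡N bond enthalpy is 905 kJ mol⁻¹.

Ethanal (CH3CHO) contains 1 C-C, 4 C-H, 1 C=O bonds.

Bonds broken (reactants):
  C-C: 2 × 338 = 676
  C-H: 8 × 403 = 3224
  C=O: 2 × 767 = 1534
  O=O: 5 × 517 = 2585
  Σ(broken) = 8019 kJ
Bonds formed (products):
  C=O: 8 × 767 = 6136
  O-H: 8 × 472 = 3776
  Σ(formed) = 9912 kJ
ΔH = Σ(broken) − Σ(formed) = 8019 − 9912 = −1893 kJ

ΔH ≈ −1893 kJ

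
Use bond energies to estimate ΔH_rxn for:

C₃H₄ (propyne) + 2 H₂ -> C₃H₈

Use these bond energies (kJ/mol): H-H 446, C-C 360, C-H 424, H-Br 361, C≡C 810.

ΔH ≈ −354 kJ

Bonds broken (reactants):
  C≡C: 1 × 810 = 810
  C-C: 1 × 360 = 360
  C-H: 4 × 424 = 1696
  H-H: 2 × 446 = 892
  Σ(broken) = 3758 kJ
Bonds formed (products):
  C-C: 2 × 360 = 720
  C-H: 8 × 424 = 3392
  Σ(formed) = 4112 kJ
ΔH = Σ(broken) − Σ(formed) = 3758 − 4112 = −354 kJ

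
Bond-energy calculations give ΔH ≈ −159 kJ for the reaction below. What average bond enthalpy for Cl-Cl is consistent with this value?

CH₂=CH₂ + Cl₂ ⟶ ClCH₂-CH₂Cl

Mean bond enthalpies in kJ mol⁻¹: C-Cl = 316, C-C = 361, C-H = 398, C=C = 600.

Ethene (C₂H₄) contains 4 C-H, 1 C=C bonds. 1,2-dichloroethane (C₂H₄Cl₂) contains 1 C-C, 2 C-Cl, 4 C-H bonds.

Let D be the Cl-Cl bond energy.
Σ(broken) = 4×398 + 1×600 + 1×D = 2192 + D
Σ(formed) = 1×361 + 2×316 + 4×398 = 2585
ΔH = Σ(broken) − Σ(formed) = (2192 + D) − (2585) = −393 + D
Setting this equal to −159 kJ gives D = 234 kJ/mol.

D(Cl-Cl) ≈ 234 kJ/mol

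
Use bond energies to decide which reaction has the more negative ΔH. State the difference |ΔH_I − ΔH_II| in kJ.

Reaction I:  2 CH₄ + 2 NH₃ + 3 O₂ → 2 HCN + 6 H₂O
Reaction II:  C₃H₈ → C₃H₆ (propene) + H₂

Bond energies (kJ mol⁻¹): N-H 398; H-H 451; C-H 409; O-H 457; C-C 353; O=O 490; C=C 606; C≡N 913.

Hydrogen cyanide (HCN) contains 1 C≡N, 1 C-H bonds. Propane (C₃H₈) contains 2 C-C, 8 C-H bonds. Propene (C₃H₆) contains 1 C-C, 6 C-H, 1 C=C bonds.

Reaction I:
  Bonds broken (reactants):
    C-H: 8 × 409 = 3272
    N-H: 6 × 398 = 2388
    O=O: 3 × 490 = 1470
    Σ(broken) = 7130 kJ
  Bonds formed (products):
    C≡N: 2 × 913 = 1826
    C-H: 2 × 409 = 818
    O-H: 12 × 457 = 5484
    Σ(formed) = 8128 kJ
  ΔH_I = 7130 − 8128 = −998 kJ
Reaction II:
  Bonds broken (reactants):
    C-C: 2 × 353 = 706
    C-H: 8 × 409 = 3272
    Σ(broken) = 3978 kJ
  Bonds formed (products):
    C-C: 1 × 353 = 353
    C-H: 6 × 409 = 2454
    C=C: 1 × 606 = 606
    H-H: 1 × 451 = 451
    Σ(formed) = 3864 kJ
  ΔH_II = 3978 − 3864 = +114 kJ
ΔH_I − ΔH_II = −1112 kJ, so reaction I has the more negative ΔH; |ΔH_I − ΔH_II| = 1112 kJ.

Reaction I, by 1112 kJ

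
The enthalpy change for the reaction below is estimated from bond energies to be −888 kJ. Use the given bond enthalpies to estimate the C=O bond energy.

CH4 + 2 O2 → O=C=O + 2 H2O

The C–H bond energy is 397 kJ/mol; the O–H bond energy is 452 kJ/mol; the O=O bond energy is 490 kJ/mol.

D(C=O) ≈ 824 kJ/mol

Let D be the C=O bond energy.
Σ(broken) = 4×397 + 2×490 = 2568
Σ(formed) = 2×D + 4×452 = 1808 + 2D
ΔH = Σ(broken) − Σ(formed) = (2568) − (1808 + 2D) = +760 − 2D
Setting this equal to −888 kJ gives 2D = 1648, so D = 824 kJ/mol.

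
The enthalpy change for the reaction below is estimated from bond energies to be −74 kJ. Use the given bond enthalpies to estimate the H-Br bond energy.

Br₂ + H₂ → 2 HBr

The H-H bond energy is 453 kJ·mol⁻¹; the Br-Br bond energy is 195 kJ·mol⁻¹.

Let D be the H-Br bond energy.
Σ(broken) = 1×195 + 1×453 = 648
Σ(formed) = 2×D = 2D
ΔH = Σ(broken) − Σ(formed) = (648) − (2D) = +648 − 2D
Setting this equal to −74 kJ gives 2D = 722, so D = 361 kJ/mol.

D(H-Br) ≈ 361 kJ/mol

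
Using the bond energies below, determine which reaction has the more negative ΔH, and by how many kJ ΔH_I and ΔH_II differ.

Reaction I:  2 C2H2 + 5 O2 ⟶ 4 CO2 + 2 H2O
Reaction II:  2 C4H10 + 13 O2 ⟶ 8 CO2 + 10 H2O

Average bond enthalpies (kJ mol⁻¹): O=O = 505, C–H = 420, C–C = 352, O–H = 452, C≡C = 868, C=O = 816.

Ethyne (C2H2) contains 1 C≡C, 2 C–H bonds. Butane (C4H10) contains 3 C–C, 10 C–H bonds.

Reaction I:
  Bonds broken (reactants):
    C≡C: 2 × 868 = 1736
    C–H: 4 × 420 = 1680
    O=O: 5 × 505 = 2525
    Σ(broken) = 5941 kJ
  Bonds formed (products):
    C=O: 8 × 816 = 6528
    O–H: 4 × 452 = 1808
    Σ(formed) = 8336 kJ
  ΔH_I = 5941 − 8336 = −2395 kJ
Reaction II:
  Bonds broken (reactants):
    C–C: 6 × 352 = 2112
    C–H: 20 × 420 = 8400
    O=O: 13 × 505 = 6565
    Σ(broken) = 17077 kJ
  Bonds formed (products):
    C=O: 16 × 816 = 13056
    O–H: 20 × 452 = 9040
    Σ(formed) = 22096 kJ
  ΔH_II = 17077 − 22096 = −5019 kJ
ΔH_I − ΔH_II = +2624 kJ, so reaction II has the more negative ΔH; |ΔH_I − ΔH_II| = 2624 kJ.

Reaction II, by 2624 kJ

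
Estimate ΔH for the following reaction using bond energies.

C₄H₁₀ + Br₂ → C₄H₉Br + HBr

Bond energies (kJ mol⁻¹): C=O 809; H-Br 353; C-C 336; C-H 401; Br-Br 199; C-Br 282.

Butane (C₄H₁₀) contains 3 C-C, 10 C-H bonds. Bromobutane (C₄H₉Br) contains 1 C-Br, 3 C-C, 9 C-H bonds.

Bonds broken (reactants):
  Br-Br: 1 × 199 = 199
  C-C: 3 × 336 = 1008
  C-H: 10 × 401 = 4010
  Σ(broken) = 5217 kJ
Bonds formed (products):
  C-Br: 1 × 282 = 282
  C-C: 3 × 336 = 1008
  C-H: 9 × 401 = 3609
  H-Br: 1 × 353 = 353
  Σ(formed) = 5252 kJ
ΔH = Σ(broken) − Σ(formed) = 5217 − 5252 = −35 kJ

ΔH ≈ −35 kJ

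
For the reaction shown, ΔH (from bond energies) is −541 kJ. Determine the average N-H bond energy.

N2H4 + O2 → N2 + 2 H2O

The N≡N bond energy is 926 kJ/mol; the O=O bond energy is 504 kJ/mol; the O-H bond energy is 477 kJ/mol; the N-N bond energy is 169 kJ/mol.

D(N-H) ≈ 405 kJ/mol

Let D be the N-H bond energy.
Σ(broken) = 4×D + 1×169 + 1×504 = 673 + 4D
Σ(formed) = 1×926 + 4×477 = 2834
ΔH = Σ(broken) − Σ(formed) = (673 + 4D) − (2834) = −2161 + 4D
Setting this equal to −541 kJ gives 4D = 1620, so D = 405 kJ/mol.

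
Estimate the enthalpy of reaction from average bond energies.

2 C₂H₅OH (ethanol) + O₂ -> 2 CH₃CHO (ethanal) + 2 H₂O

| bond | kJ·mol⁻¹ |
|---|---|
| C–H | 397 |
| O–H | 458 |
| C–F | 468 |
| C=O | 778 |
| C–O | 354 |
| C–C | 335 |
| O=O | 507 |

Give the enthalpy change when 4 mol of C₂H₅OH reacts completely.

Bonds broken (reactants):
  C–C: 2 × 335 = 670
  C–H: 10 × 397 = 3970
  C–O: 2 × 354 = 708
  O–H: 2 × 458 = 916
  O=O: 1 × 507 = 507
  Σ(broken) = 6771 kJ
Bonds formed (products):
  C–C: 2 × 335 = 670
  C–H: 8 × 397 = 3176
  C=O: 2 × 778 = 1556
  O–H: 4 × 458 = 1832
  Σ(formed) = 7234 kJ
ΔH = Σ(broken) − Σ(formed) = 6771 − 7234 = −463 kJ
For 2× the reaction as written: 2 × (−463) = −926 kJ

ΔH = −926 kJ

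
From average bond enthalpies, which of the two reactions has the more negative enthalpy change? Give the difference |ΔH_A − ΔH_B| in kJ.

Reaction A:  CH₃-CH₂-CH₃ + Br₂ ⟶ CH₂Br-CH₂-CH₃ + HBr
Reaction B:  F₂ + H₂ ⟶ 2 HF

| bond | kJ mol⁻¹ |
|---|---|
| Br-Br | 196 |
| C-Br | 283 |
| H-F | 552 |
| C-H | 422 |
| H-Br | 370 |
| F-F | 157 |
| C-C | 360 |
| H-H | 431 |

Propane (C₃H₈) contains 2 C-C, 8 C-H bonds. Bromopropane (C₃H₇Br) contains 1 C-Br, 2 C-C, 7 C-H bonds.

Reaction B, by 481 kJ

Reaction A:
  Bonds broken (reactants):
    Br-Br: 1 × 196 = 196
    C-C: 2 × 360 = 720
    C-H: 8 × 422 = 3376
    Σ(broken) = 4292 kJ
  Bonds formed (products):
    C-Br: 1 × 283 = 283
    C-C: 2 × 360 = 720
    C-H: 7 × 422 = 2954
    H-Br: 1 × 370 = 370
    Σ(formed) = 4327 kJ
  ΔH_A = 4292 − 4327 = −35 kJ
Reaction B:
  Bonds broken (reactants):
    F-F: 1 × 157 = 157
    H-H: 1 × 431 = 431
    Σ(broken) = 588 kJ
  Bonds formed (products):
    H-F: 2 × 552 = 1104
    Σ(formed) = 1104 kJ
  ΔH_B = 588 − 1104 = −516 kJ
ΔH_A − ΔH_B = +481 kJ, so reaction B has the more negative ΔH; |ΔH_A − ΔH_B| = 481 kJ.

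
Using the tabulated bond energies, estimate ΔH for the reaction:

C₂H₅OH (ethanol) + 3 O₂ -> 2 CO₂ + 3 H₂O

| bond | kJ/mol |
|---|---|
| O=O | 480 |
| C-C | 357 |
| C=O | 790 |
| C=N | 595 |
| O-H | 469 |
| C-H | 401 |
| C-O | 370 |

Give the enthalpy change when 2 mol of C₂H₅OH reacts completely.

Bonds broken (reactants):
  C-C: 1 × 357 = 357
  C-H: 5 × 401 = 2005
  C-O: 1 × 370 = 370
  O-H: 1 × 469 = 469
  O=O: 3 × 480 = 1440
  Σ(broken) = 4641 kJ
Bonds formed (products):
  C=O: 4 × 790 = 3160
  O-H: 6 × 469 = 2814
  Σ(formed) = 5974 kJ
ΔH = Σ(broken) − Σ(formed) = 4641 − 5974 = −1333 kJ
For 2× the reaction as written: 2 × (−1333) = −2666 kJ

ΔH = −2666 kJ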